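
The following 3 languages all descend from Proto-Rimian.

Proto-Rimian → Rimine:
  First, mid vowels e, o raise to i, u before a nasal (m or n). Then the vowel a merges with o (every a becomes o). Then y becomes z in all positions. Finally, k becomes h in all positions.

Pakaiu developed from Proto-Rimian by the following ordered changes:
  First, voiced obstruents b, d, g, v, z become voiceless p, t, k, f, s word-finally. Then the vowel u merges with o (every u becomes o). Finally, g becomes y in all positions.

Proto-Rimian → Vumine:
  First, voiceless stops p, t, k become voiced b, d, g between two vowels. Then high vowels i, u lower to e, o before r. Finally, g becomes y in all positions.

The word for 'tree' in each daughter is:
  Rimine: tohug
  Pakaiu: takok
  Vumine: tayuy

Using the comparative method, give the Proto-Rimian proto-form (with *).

Position 5: Rimine has g, Pakaiu has k, Vumine has y. Rimine preserves g here (none of its changes turn any other segment into g), so the proto-segment is *g.
Position 3: Rimine has h, Pakaiu has k, Vumine has y. Taking the neighbouring segments as reconstructed: Rimine h could go back to *k or *h; Pakaiu k can only go back to *k; Vumine y could go back to *k or *g or *y — the one source consistent with every daughter is *k.
This points to *takug. Verify forward in each daughter:
Rimine: *takug
  takug (rule 1 does not apply)
  takug → tokug   [vowel merger]
  tokug (rule 3 does not apply)
  tokug → tohug   [unconditioned shift]
  giving Rimine tohug.
Pakaiu: *takug
  takug → takuk   [final devoicing]
  takuk → takok   [vowel merger]
  takok (rule 3 does not apply)
  giving Pakaiu takok.
Vumine: start from *takug.
  rule 1 (intervocalic voicing): takug → tagug
  rule 2: no change — tagug
  rule 3 (unconditioned shift): tagug → tayuy
  ⇒ Vumine tayuy
Only *takug yields all of Rimine tohug, Pakaiu takok, Vumine tayuy.

*takug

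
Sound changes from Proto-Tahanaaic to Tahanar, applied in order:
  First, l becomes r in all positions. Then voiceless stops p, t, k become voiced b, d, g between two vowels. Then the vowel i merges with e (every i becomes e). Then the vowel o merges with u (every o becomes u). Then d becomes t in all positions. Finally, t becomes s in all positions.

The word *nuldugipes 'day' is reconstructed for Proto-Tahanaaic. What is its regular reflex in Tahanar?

nursugebes

Tahanar: *nuldugipes
  nuldugipes → nurdugipes   [unconditioned shift]
  nurdugipes → nurdugibes   [intervocalic voicing]
  nurdugibes → nurdugebes   [vowel merger]
  nurdugebes (rule 4 does not apply)
  nurdugebes → nurtugebes   [unconditioned shift]
  nurtugebes → nursugebes   [unconditioned shift]
  giving Tahanar nursugebes.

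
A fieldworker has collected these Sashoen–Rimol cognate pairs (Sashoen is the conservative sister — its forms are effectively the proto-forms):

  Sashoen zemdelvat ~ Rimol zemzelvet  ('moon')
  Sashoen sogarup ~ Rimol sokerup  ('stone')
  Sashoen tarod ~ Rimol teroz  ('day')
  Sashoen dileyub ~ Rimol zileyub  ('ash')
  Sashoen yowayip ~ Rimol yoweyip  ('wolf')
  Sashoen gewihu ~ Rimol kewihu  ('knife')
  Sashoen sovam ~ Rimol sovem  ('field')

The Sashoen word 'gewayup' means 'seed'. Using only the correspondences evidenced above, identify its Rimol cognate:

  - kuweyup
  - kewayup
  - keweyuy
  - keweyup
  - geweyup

keweyup

gewihu ~ kewihu — Sashoen g corresponds to Rimol k word-initially before a front vowel.
zemdelvat ~ zemzelvet, yowayip ~ yoweyip — Sashoen a corresponds to Rimol e after a consonant, before a consonant other than r, m, n, p, b, f, v.
Applying these to Sashoen 'gewayup':
  gewayup → kewayup   (g→k word-initially before a front vowel)
  kewayup → keweyup   (a→e after a consonant, before a consonant other than r, m, n, p, b, f, v)
So the Rimol cognate is 'keweyup'.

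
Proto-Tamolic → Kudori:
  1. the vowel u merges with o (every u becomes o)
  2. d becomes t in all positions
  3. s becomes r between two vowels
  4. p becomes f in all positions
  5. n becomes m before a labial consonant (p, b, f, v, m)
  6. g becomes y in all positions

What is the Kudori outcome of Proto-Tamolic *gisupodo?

Kudori: *gisupodo > gisopodo > gisopoto > giropoto > girofoto > yirofoto  (by vowel merger, unconditioned shift, rhotacism, unconditioned shift, unconditioned shift)

yirofoto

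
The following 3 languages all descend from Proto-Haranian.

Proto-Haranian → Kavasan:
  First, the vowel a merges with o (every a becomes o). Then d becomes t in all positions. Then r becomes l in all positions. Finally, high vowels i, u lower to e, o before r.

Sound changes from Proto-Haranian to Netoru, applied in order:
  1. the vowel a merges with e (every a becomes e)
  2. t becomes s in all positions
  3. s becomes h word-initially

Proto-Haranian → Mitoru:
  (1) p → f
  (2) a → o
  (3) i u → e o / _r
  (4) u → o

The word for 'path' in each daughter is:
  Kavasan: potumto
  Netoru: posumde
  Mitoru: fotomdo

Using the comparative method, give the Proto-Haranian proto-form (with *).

*potumda

Position 4: Kavasan has u, Netoru has u, Mitoru has o. Kavasan preserves u here (none of its changes turn any other segment into u), so the proto-segment is *u.
Position 7: Kavasan has o, Netoru has e, Mitoru has o. Taking the neighbouring segments as reconstructed: Kavasan o could go back to *a or *o; Netoru e could go back to *a or *e; Mitoru o could go back to *a or *o or *u — the one source consistent with every daughter is *a.
This points to *potumda. Verify forward in each daughter:
Kavasan: *potumda > potumdo > potumto  (by vowel merger, unconditioned shift)
Netoru: *potumda > potumde > posumde  (by vowel merger, unconditioned shift)
Mitoru: *potumda > fotumda > fotumdo > fotomdo  (by unconditioned shift, vowel merger, vowel merger)
*potumda is the unique common source.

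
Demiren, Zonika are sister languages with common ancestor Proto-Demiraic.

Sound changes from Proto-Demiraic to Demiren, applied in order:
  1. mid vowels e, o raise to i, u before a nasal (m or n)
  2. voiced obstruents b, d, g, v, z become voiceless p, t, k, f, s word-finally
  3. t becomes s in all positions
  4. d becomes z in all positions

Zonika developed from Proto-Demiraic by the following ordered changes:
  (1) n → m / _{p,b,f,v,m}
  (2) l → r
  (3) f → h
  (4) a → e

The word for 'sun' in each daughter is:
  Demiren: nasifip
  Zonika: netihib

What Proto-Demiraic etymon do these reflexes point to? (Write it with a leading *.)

*natifib

Position 7: Demiren has p, Zonika has b. Zonika preserves b here (none of its changes turn any other segment into b), so the proto-segment is *b.
Position 3: Demiren has s, Zonika has t. Zonika preserves t here (none of its changes turn any other segment into t), so the proto-segment is *t.
Position 5: Demiren has f, Zonika has h. Taking the neighbouring segments as reconstructed: Demiren f can only go back to *f; Zonika h could go back to *f or *h — the one source consistent with every daughter is *f.
This points to *natifib. Verify forward in each daughter:
Demiren: *natifib > natifip > nasifip  (by final devoicing, unconditioned shift)
Zonika: start from *natifib.
  rule 1: no change — natifib
  rule 2: no change — natifib
  rule 3 (unconditioned shift): natifib → natihib
  rule 4 (vowel merger): natihib → netihib
  ⇒ Zonika netihib
No other proto-form is consistent with every reflex, so the reconstruction is *natifib.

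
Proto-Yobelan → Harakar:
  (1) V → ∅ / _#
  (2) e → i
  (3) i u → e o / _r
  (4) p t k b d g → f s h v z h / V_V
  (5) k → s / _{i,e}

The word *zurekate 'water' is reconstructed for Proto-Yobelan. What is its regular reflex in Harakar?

zorihat

Harakar: start from *zurekate.
  rule 1 (apocope): zurekate → zurekat
  rule 2 (vowel merger): zurekat → zurikat
  rule 3 (pre-rhotic lowering): zurikat → zorikat
  rule 4 (intervocalic lenition): zorikat → zorihat
  rule 5: no change — zorihat
  ⇒ Harakar zorihat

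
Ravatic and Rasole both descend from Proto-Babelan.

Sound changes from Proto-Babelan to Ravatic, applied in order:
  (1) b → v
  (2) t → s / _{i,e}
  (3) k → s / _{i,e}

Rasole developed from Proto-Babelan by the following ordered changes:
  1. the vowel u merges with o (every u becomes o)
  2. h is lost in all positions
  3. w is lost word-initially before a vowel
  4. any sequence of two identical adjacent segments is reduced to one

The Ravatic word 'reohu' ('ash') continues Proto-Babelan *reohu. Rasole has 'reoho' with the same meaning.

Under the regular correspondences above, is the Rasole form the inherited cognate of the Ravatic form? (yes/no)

no

Derive the expected Rasole reflex of *reohu:
Rasole: *reohu > reoho > reoo > reo  (by vowel merger, h-loss, degemination)
The regular Rasole reflex would be 'reo', but the attested form is 'reoho'. The correspondence is irregular, so they are not cognates (the Rasole form has a different source).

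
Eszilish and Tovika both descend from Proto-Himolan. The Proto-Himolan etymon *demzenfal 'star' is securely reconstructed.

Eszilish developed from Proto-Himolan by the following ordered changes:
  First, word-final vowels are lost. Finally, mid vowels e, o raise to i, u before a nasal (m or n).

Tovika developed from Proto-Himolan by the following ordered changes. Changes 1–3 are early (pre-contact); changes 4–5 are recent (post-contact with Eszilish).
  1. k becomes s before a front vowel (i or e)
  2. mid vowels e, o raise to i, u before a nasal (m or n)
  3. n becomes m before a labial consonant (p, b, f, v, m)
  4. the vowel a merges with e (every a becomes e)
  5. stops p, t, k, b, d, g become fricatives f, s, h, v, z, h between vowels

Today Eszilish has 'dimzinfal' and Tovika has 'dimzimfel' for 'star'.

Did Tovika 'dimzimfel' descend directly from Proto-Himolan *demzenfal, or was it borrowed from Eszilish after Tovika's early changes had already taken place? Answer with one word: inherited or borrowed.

If inherited, *demzenfal would pass through all of Tovika's changes:
Tovika: *demzenfal
  demzenfal (rule 1 does not apply)
  demzenfal → dimzinfal   [pre-nasal raising]
  dimzinfal → dimzimfal   [nasal place assimilation]
  dimzimfal → dimzimfel   [vowel merger]
  dimzimfel (rule 5 does not apply)
  giving Tovika dimzimfel.
If borrowed from Eszilish 'dimzinfal' after the early changes, it would undergo only the recent ones:
  rule 4 (vowel merger): dimzinfal → dimzinfel
  rule 5 (intervocalic lenition): no change (dimzinfel)
  ⇒ as a loan: dimzinfel
Tovika 'dimzimfel' matches the inherited outcome exactly, so it is an inherited cognate, not a loan.

inherited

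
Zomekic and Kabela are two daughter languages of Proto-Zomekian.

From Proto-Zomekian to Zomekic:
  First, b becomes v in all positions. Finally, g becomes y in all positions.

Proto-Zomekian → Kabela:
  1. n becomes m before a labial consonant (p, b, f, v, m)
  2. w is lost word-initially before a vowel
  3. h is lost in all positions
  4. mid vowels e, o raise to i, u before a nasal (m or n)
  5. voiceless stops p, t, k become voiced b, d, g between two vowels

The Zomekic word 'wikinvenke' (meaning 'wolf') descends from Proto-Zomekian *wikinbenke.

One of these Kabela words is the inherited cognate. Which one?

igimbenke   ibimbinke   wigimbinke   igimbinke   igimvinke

igimbinke

Kabela: *wikinbenke
  wikinbenke → wikimbenke   [nasal place assimilation]
  wikimbenke → ikimbenke   [glide loss]
  ikimbenke (rule 3 does not apply)
  ikimbenke → ikimbinke   [pre-nasal raising]
  ikimbinke → igimbinke   [intervocalic voicing]
  giving Kabela igimbinke.
Only 'igimbinke' matches the regular Kabela development of *wikinbenke.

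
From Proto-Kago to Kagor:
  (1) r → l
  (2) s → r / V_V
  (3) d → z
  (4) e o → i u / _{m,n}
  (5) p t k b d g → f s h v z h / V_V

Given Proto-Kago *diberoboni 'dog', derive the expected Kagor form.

zivelovuni

Kagor: start from *diberoboni.
  rule 1 (unconditioned shift): diberoboni → dibeloboni
  rule 2: no change — dibeloboni
  rule 3 (unconditioned shift): dibeloboni → zibeloboni
  rule 4 (pre-nasal raising): zibeloboni → zibelobuni
  rule 5 (intervocalic lenition): zibelobuni → zivelovuni
  ⇒ Kagor zivelovuni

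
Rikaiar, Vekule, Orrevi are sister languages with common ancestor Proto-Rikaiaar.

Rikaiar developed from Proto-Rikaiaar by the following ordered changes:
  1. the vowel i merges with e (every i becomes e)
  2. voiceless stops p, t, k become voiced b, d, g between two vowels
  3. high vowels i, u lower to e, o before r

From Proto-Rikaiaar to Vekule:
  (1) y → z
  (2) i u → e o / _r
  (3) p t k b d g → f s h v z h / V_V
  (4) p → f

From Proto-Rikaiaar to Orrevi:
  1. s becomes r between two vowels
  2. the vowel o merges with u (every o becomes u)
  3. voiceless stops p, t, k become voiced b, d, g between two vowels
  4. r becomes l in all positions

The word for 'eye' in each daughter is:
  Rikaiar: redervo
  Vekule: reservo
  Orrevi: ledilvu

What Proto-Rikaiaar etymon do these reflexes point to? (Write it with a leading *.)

*retirvo

Position 7: Rikaiar has o, Vekule has o, Orrevi has u. Taking the neighbouring segments as reconstructed: Rikaiar o can only go back to *o; Vekule o can only go back to *o; Orrevi u could go back to *o or *u — the one source consistent with every daughter is *o.
Position 4: Rikaiar has e, Vekule has e, Orrevi has i. Orrevi preserves i here (none of its changes turn any other segment into i), so the proto-segment is *i.
Position 1: Rikaiar has r, Vekule has r, Orrevi has l. Rikaiar preserves r here (none of its changes turn any other segment into r), so the proto-segment is *r.
Continuing position by position gives *retirvo; check it forward:
Rikaiar: *retirvo > retervo > redervo  (by vowel merger, intervocalic voicing)
Vekule: *retirvo > retervo > reservo  (by pre-rhotic lowering, intervocalic lenition)
Orrevi: *retirvo > retirvu > redirvu > ledilvu  (by vowel merger, intervocalic voicing, unconditioned shift)
Only *retirvo yields all of Rikaiar redervo, Vekule reservo, Orrevi ledilvu.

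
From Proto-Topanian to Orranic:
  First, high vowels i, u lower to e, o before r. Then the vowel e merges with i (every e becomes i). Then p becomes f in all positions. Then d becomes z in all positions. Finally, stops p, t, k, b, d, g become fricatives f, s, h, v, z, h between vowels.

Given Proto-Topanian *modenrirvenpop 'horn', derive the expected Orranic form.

mozinrirvinfof

Orranic: *modenrirvenpop
  modenrirvenpop → modenrervenpop   [pre-rhotic lowering]
  modenrervenpop → modinrirvinpop   [vowel merger]
  modinrirvinpop → modinrirvinfof   [unconditioned shift]
  modinrirvinfof → mozinrirvinfof   [unconditioned shift]
  mozinrirvinfof (rule 5 does not apply)
  giving Orranic mozinrirvinfof.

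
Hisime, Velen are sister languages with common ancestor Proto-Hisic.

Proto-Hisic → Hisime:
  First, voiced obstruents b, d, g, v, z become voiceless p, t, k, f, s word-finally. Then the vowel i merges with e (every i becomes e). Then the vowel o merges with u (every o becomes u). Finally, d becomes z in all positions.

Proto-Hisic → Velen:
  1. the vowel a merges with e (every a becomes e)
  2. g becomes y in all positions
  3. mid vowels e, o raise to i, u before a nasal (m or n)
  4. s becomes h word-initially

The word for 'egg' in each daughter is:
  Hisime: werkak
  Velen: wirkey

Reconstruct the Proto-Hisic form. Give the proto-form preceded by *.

Position 5: Hisime has a, Velen has e. Hisime preserves a here (none of its changes turn any other segment into a), so the proto-segment is *a.
Position 6: Hisime has k, Velen has y. Taking the neighbouring segments as reconstructed: Hisime k could go back to *k or *g; Velen y could go back to *g or *y — the one source consistent with every daughter is *g.
Position 2: Hisime has e, Velen has i. Taking the neighbouring segments as reconstructed: Hisime e could go back to *e or *i; Velen i can only go back to *i — the one source consistent with every daughter is *i.
The remaining positions agree across the daughters. Check the candidate against every language:
Hisime: start from *wirkag.
  rule 1 (final devoicing): wirkag → wirkak
  rule 2 (vowel merger): wirkak → werkak
  rule 3: no change — werkak
  rule 4: no change — werkak
  ⇒ Hisime werkak
Velen: *wirkag > wirkeg > wirkey  (by vowel merger, unconditioned shift)
Only *wirkag yields all of Hisime werkak, Velen wirkey.

*wirkag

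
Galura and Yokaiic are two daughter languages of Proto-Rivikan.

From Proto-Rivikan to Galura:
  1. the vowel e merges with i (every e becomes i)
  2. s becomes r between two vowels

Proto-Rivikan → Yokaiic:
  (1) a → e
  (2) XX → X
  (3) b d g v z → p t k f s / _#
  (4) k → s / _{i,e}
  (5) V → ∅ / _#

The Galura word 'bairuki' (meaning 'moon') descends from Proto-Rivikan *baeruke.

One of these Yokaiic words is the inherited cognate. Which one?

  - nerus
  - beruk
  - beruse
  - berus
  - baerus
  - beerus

Yokaiic: *baeruke
  baeruke → beeruke   [vowel merger]
  beeruke → beruke   [degemination]
  beruke (rule 3 does not apply)
  beruke → beruse   [palatalisation]
  beruse → berus   [apocope]
  giving Yokaiic berus.
Among the options, 'berus' alone shows every Yokaiic change applied in order.

berus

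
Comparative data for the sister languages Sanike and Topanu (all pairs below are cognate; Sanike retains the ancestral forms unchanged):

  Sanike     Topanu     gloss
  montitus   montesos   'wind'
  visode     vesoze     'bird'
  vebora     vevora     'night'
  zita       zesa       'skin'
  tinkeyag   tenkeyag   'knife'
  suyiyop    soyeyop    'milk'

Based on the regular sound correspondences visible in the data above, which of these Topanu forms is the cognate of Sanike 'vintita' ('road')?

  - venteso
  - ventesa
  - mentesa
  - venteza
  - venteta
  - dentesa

ventesa

tinkeyag ~ tenkeyag — Sanike i corresponds to Topanu e after a consonant, before a nasal.
montitus ~ montesos, visode ~ vesoze — Sanike i corresponds to Topanu e after a consonant, before a consonant other than r, m, n, p, b, f, v.
zita ~ zesa — Sanike t corresponds to Topanu s between vowels (before a back vowel).
Applying these to Sanike 'vintita':
  vintita → ventita   (i→e after a consonant, before a nasal)
  ventita → venteta   (i→e after a consonant, before a consonant other than r, m, n, p, b, f, v)
  venteta → ventesa   (t→s between vowels (before a back vowel))
So the Topanu cognate is 'ventesa'.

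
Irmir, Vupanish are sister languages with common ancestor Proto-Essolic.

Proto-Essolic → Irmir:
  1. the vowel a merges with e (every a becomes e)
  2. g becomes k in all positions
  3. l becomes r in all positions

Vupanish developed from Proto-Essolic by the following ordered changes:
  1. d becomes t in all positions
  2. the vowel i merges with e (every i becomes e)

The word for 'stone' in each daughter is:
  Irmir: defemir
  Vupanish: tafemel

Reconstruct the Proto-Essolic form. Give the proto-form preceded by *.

Position 6: Irmir has i, Vupanish has e. Irmir preserves i here (none of its changes turn any other segment into i), so the proto-segment is *i.
Position 2: Irmir has e, Vupanish has a. Vupanish preserves a here (none of its changes turn any other segment into a), so the proto-segment is *a.
Position 1: Irmir has d, Vupanish has t. Irmir preserves d here (none of its changes turn any other segment into d), so the proto-segment is *d.
This points to *dafemil. Verify forward in each daughter:
Irmir: *dafemil > defemil > defemir  (by vowel merger, unconditioned shift)
Vupanish: *dafemil > tafemil > tafemel  (by unconditioned shift, vowel merger)
Only *dafemil yields all of Irmir defemir, Vupanish tafemel.

*dafemil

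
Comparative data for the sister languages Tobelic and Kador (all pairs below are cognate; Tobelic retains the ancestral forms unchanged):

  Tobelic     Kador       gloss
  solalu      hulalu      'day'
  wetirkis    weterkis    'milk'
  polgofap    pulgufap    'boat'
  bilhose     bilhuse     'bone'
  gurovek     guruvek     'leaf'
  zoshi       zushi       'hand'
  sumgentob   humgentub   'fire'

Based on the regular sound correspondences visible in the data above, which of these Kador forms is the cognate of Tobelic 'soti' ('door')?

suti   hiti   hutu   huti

solalu ~ hulalu — Tobelic s corresponds to Kador h word-initially before a back vowel.
solalu ~ hulalu, polgofap ~ pulgufap — Tobelic o corresponds to Kador u after a consonant, before a consonant other than r, m, n, p, b, f, v.
Applying these to Tobelic 'soti':
  soti → hoti   (s→h word-initially before a back vowel)
  hoti → huti   (o→u after a consonant, before a consonant other than r, m, n, p, b, f, v)
So the Kador cognate is 'huti'.

huti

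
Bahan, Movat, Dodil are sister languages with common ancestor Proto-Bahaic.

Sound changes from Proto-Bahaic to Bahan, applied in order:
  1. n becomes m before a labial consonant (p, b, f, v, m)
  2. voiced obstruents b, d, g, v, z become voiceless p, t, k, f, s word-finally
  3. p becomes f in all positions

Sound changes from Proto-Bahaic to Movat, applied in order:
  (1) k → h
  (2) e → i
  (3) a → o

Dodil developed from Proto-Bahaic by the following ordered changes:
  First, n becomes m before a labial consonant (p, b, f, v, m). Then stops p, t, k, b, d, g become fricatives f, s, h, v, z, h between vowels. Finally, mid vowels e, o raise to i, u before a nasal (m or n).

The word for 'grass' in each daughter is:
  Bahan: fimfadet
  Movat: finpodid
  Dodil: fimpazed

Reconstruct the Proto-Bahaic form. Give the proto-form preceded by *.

Position 3: Bahan has m, Movat has n, Dodil has m. Movat preserves n here (none of its changes turn any other segment into n), so the proto-segment is *n.
Position 4: Bahan has f, Movat has p, Dodil has p. Movat preserves p here (none of its changes turn any other segment into p), so the proto-segment is *p.
Position 8: Bahan has t, Movat has d, Dodil has d. Movat preserves d here (none of its changes turn any other segment into d), so the proto-segment is *d.
Continuing position by position gives *finpaded; check it forward:
Bahan: *finpaded
  finpaded → fimpaded   [nasal place assimilation]
  fimpaded → fimpadet   [final devoicing]
  fimpadet → fimfadet   [unconditioned shift]
  giving Bahan fimfadet.
Movat: *finpaded > finpadid > finpodid  (by vowel merger, vowel merger)
Dodil: *finpaded > fimpaded > fimpazed  (by nasal place assimilation, intervocalic lenition)
Only *finpaded yields all of Bahan fimfadet, Movat finpodid, Dodil fimpazed.

*finpaded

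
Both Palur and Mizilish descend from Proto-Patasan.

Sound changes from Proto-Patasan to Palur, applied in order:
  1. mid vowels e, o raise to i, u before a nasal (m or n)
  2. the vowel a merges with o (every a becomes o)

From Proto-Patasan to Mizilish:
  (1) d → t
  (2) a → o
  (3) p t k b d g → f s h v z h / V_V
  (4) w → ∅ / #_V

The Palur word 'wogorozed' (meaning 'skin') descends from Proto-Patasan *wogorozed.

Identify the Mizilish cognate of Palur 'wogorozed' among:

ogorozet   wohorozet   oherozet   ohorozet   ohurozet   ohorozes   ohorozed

ohorozet

Mizilish: *wogorozed > wogorozet > wohorozet > ohorozet  (by unconditioned shift, intervocalic lenition, glide loss)
Among the options, 'ohorozet' alone shows every Mizilish change applied in order.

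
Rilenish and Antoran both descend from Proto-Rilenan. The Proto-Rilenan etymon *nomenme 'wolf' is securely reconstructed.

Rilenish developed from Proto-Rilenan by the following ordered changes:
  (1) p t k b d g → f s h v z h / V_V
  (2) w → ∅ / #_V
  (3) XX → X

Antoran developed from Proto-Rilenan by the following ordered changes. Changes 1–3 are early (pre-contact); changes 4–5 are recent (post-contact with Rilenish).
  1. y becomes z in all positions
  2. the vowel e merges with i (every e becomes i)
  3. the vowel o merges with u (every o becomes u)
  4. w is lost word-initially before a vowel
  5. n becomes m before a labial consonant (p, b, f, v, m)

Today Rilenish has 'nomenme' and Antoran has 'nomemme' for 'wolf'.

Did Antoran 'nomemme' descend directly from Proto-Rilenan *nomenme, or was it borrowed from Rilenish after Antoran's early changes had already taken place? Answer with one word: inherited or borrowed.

borrowed

If inherited, *nomenme would pass through all of Antoran's changes:
Antoran: *nomenme
  nomenme (rule 1 does not apply)
  nomenme → nominmi   [vowel merger]
  nominmi → numinmi   [vowel merger]
  numinmi (rule 4 does not apply)
  numinmi → numimmi   [nasal place assimilation]
  giving Antoran numimmi.
If borrowed from Rilenish 'nomenme' after the early changes, it would undergo only the recent ones:
  rule 4 (glide loss): no change (nomenme)
  rule 5 (nasal place assimilation): nomenme → nomemme
  ⇒ as a loan: nomemme
Antoran 'nomemme' matches the loan outcome 'nomemme', not the inherited 'numimmi' — it skipped the early Antoran changes, so it was borrowed from Rilenish.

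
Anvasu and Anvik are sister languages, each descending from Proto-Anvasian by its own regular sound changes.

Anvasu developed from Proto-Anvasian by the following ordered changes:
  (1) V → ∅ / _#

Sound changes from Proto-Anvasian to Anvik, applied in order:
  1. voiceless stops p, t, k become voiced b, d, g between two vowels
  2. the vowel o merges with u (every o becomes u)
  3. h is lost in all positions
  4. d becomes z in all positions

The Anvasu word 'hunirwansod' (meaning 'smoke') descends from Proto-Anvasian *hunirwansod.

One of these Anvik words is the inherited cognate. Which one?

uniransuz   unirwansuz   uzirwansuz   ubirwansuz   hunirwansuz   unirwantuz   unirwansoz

Anvik: start from *hunirwansod.
  rule 1: no change — hunirwansod
  rule 2 (vowel merger): hunirwansod → hunirwansud
  rule 3 (h-loss): hunirwansud → unirwansud
  rule 4 (unconditioned shift): unirwansud → unirwansuz
  ⇒ Anvik unirwansuz
The other candidates each miss or misapply at least one Anvik change.

unirwansuz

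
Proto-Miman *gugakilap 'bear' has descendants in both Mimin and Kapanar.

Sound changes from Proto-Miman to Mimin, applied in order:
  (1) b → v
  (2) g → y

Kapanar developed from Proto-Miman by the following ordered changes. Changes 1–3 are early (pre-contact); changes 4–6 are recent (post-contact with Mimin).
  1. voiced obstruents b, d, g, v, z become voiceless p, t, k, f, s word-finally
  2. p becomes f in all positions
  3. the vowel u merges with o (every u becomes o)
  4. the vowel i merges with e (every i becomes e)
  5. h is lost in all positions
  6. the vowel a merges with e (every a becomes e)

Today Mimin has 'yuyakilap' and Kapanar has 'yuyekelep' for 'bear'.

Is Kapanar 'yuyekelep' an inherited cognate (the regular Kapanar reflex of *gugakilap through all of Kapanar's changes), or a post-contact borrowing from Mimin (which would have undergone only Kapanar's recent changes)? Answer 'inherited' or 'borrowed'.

If inherited, *gugakilap would pass through all of Kapanar's changes:
Kapanar: start from *gugakilap.
  rule 1: no change — gugakilap
  rule 2 (unconditioned shift): gugakilap → gugakilaf
  rule 3 (vowel merger): gugakilaf → gogakilaf
  rule 4 (vowel merger): gogakilaf → gogakelaf
  rule 5: no change — gogakelaf
  rule 6 (vowel merger): gogakelaf → gogekelef
  ⇒ Kapanar gogekelef
If borrowed from Mimin 'yuyakilap' after the early changes, it would undergo only the recent ones:
  rule 4 (vowel merger): yuyakilap → yuyakelap
  rule 5 (h-loss): no change (yuyakelap)
  rule 6 (vowel merger): yuyakelap → yuyekelep
  ⇒ as a loan: yuyekelep
Kapanar 'yuyekelep' matches the loan outcome 'yuyekelep', not the inherited 'gogekelef' — it skipped the early Kapanar changes, so it was borrowed from Mimin.

borrowed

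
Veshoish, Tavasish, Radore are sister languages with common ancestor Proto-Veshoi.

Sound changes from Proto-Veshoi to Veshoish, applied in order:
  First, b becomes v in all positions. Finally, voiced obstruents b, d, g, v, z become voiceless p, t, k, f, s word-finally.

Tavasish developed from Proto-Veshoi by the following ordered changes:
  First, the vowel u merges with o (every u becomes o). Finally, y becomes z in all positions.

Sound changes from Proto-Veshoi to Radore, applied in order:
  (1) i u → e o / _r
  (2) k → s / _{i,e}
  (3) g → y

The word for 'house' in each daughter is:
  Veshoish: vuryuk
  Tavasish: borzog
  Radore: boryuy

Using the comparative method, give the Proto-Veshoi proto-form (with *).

*buryug

Position 5: Veshoish has u, Tavasish has o, Radore has u. Veshoish preserves u here (none of its changes turn any other segment into u), so the proto-segment is *u.
Position 2: Veshoish has u, Tavasish has o, Radore has o. Veshoish preserves u here (none of its changes turn any other segment into u), so the proto-segment is *u.
This points to *buryug. Verify forward in each daughter:
Veshoish: *buryug
  buryug → vuryug   [unconditioned shift]
  vuryug → vuryuk   [final devoicing]
  giving Veshoish vuryuk.
Tavasish: *buryug
  buryug → boryog   [vowel merger]
  boryog → borzog   [unconditioned shift]
  giving Tavasish borzog.
Radore: *buryug > boryug > boryuy  (by pre-rhotic lowering, unconditioned shift)
*buryug is the unique common source.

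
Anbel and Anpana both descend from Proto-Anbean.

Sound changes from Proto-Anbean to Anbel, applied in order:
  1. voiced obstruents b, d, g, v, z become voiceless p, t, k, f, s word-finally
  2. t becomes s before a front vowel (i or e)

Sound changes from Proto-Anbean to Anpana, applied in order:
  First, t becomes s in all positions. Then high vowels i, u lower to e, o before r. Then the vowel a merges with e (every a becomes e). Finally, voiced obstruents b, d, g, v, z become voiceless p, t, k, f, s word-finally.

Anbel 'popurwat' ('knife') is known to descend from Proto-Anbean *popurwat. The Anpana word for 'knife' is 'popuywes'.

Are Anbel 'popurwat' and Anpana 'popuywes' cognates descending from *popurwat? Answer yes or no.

Derive the expected Anpana reflex of *popurwat:
Anpana: *popurwat
  popurwat → popurwas   [unconditioned shift]
  popurwas → poporwas   [pre-rhotic lowering]
  poporwas → poporwes   [vowel merger]
  poporwes (rule 4 does not apply)
  giving Anpana poporwes.
The regular Anpana reflex would be 'poporwes', but the attested form is 'popuywes'. The correspondence is irregular, so they are not cognates (the Anpana form has a different source).

no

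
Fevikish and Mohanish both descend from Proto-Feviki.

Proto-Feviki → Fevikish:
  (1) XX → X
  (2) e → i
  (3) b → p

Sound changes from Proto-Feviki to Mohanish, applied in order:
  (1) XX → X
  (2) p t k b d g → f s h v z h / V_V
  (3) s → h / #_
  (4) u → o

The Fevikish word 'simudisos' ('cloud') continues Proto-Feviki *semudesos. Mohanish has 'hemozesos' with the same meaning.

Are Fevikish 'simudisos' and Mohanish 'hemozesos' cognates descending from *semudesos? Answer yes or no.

yes

Derive the expected Mohanish reflex of *semudesos:
Mohanish: *semudesos > semuzesos > hemuzesos > hemozesos  (by intervocalic lenition, debuccalisation, vowel merger)
Mohanish 'hemozesos' matches the regular reflex exactly, so the pair is cognate.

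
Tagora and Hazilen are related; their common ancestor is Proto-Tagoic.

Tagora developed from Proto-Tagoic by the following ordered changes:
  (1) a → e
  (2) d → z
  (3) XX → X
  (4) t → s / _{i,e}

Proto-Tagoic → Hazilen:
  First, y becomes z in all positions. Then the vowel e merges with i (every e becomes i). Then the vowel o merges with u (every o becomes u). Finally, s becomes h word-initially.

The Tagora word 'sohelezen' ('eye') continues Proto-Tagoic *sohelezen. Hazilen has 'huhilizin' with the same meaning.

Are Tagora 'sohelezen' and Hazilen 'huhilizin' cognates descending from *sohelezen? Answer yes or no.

yes

Derive the expected Hazilen reflex of *sohelezen:
Hazilen: start from *sohelezen.
  rule 1: no change — sohelezen
  rule 2 (vowel merger): sohelezen → sohilizin
  rule 3 (vowel merger): sohilizin → suhilizin
  rule 4 (debuccalisation): suhilizin → huhilizin
  ⇒ Hazilen huhilizin
Hazilen 'huhilizin' matches the regular reflex exactly, so the pair is cognate.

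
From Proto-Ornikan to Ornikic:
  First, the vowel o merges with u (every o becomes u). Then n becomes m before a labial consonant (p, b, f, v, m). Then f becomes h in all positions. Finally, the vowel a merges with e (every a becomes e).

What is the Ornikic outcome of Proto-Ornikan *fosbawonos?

husbewunus

Ornikic: *fosbawonos > fusbawunus > husbawunus > husbewunus  (by vowel merger, unconditioned shift, vowel merger)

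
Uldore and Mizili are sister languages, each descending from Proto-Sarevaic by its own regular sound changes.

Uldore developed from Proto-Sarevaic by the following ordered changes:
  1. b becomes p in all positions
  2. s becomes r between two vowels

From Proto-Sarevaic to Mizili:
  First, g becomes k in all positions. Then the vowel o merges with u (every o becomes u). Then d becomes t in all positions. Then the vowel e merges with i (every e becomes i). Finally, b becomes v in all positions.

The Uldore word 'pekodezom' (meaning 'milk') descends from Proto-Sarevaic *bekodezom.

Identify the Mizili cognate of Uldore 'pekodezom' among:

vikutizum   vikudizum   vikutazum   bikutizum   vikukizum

vikutizum

Mizili: *bekodezom > bekudezum > bekutezum > bikutizum > vikutizum  (by vowel merger, unconditioned shift, vowel merger, unconditioned shift)
Only 'vikutizum' matches the regular Mizili development of *bekodezom.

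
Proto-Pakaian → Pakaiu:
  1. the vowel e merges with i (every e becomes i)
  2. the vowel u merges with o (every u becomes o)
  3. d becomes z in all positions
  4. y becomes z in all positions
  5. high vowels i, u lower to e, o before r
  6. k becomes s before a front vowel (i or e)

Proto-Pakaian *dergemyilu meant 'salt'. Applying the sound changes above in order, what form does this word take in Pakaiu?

zergimzilo

Pakaiu: *dergemyilu > dirgimyilu > dirgimyilo > zirgimyilo > zirgimzilo > zergimzilo  (by vowel merger, vowel merger, unconditioned shift, unconditioned shift, pre-rhotic lowering)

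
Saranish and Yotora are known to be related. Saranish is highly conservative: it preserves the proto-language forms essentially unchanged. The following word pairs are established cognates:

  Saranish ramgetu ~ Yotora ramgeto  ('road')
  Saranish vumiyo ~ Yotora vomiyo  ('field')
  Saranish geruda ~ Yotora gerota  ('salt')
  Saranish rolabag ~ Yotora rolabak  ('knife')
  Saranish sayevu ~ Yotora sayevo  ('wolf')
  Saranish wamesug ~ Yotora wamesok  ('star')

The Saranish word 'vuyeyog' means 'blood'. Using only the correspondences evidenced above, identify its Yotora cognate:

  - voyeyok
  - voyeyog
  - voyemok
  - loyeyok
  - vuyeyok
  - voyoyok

voyeyok

geruda ~ gerota, wamesug ~ wamesok — Saranish u corresponds to Yotora o after a consonant, before a consonant other than r, m, n, p, b, f, v.
rolabag ~ rolabak, wamesug ~ wamesok — Saranish g corresponds to Yotora k word-finally.
Applying these to Saranish 'vuyeyog':
  vuyeyog → voyeyog   (u→o after a consonant, before a consonant other than r, m, n, p, b, f, v)
  voyeyog → voyeyok   (g→k word-finally)
So the Yotora cognate is 'voyeyok'.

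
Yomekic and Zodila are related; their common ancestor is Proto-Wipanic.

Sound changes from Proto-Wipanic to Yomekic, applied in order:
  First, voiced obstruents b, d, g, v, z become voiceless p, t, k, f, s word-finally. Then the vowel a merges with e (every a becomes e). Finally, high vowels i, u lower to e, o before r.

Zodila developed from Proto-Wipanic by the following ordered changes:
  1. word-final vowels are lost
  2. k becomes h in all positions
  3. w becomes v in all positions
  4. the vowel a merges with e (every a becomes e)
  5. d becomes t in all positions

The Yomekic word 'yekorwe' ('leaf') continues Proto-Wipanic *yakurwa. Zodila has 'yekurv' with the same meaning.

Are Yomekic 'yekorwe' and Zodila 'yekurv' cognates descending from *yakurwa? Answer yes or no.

Derive the expected Zodila reflex of *yakurwa:
Zodila: start from *yakurwa.
  rule 1 (apocope): yakurwa → yakurw
  rule 2 (unconditioned shift): yakurw → yahurw
  rule 3 (unconditioned shift): yahurw → yahurv
  rule 4 (vowel merger): yahurv → yehurv
  rule 5: no change — yehurv
  ⇒ Zodila yehurv
The regular Zodila reflex would be 'yehurv', but the attested form is 'yekurv'. The correspondence is irregular, so they are not cognates (the Zodila form has a different source).

no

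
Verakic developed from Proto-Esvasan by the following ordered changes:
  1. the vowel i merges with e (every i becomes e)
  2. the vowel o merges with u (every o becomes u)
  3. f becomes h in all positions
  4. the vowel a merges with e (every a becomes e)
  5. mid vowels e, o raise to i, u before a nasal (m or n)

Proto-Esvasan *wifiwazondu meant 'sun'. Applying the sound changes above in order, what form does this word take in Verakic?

Verakic: start from *wifiwazondu.
  rule 1 (vowel merger): wifiwazondu → wefewazondu
  rule 2 (vowel merger): wefewazondu → wefewazundu
  rule 3 (unconditioned shift): wefewazundu → wehewazundu
  rule 4 (vowel merger): wehewazundu → wehewezundu
  rule 5: no change — wehewezundu
  ⇒ Verakic wehewezundu

wehewezundu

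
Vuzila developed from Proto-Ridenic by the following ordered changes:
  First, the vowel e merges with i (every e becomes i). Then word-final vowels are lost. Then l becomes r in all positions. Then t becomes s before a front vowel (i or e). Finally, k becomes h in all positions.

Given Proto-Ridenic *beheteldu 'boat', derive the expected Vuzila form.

Vuzila: *beheteldu
  beheteldu → bihitildu   [vowel merger]
  bihitildu → bihitild   [apocope]
  bihitild → bihitird   [unconditioned shift]
  bihitird → bihisird   [palatalisation]
  bihisird (rule 5 does not apply)
  giving Vuzila bihisird.

bihisird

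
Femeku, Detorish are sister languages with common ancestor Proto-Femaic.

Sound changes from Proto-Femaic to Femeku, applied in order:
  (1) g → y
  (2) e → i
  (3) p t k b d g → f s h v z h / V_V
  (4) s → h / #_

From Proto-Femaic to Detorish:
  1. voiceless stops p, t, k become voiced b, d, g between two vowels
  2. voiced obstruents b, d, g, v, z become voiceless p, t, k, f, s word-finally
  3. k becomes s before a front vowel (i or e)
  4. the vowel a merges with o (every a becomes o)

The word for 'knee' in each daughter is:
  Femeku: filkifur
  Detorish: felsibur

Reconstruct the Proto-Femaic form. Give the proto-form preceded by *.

Position 6: Femeku has f, Detorish has b. Taking the neighbouring segments as reconstructed: Femeku f could go back to *p or *f; Detorish b could go back to *p or *b — the one source consistent with every daughter is *p.
Position 4: Femeku has k, Detorish has s. Femeku preserves k here (none of its changes turn any other segment into k), so the proto-segment is *k.
Position 2: Femeku has i, Detorish has e. Detorish preserves e here (none of its changes turn any other segment into e), so the proto-segment is *e.
The remaining positions agree across the daughters. Check the candidate against every language:
Femeku: *felkipur
  felkipur (rule 1 does not apply)
  felkipur → filkipur   [vowel merger]
  filkipur → filkifur   [intervocalic lenition]
  filkifur (rule 4 does not apply)
  giving Femeku filkifur.
Detorish: *felkipur > felkibur > felsibur  (by intervocalic voicing, palatalisation)
No other proto-form is consistent with every reflex, so the reconstruction is *felkipur.

*felkipur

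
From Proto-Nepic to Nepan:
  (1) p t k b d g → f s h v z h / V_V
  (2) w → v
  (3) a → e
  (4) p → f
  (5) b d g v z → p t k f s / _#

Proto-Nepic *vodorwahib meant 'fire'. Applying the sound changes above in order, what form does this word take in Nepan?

Nepan: *vodorwahib
  vodorwahib → vozorwahib   [intervocalic lenition]
  vozorwahib → vozorvahib   [unconditioned shift]
  vozorvahib → vozorvehib   [vowel merger]
  vozorvehib (rule 4 does not apply)
  vozorvehib → vozorvehip   [final devoicing]
  giving Nepan vozorvehip.

vozorvehip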